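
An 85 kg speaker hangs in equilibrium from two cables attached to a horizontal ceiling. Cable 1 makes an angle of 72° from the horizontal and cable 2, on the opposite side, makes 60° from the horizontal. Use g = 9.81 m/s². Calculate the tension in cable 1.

T_1 ≈ 561 N

Weight W = 85 × 9.81 = 833.9 N acts straight down.
Horizontal: T_1 cos 72° = T_2 cos 60°  →  T_2 = 0.618 T_1.
Vertical: T_1 sin 72° + T_2 sin 60° = 833.9.
Substituting the horizontal relation into the vertical equation gives 1.486 T_1 = 833.9, so T_1 = 561 N.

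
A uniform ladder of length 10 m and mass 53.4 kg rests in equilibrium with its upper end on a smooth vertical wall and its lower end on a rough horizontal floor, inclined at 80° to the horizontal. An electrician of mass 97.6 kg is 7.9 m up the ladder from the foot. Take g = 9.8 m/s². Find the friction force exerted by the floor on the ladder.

f ≈ 179 N

Torques about the foot: N_wall · 10 sin 80° = 53.4×9.8×5 cos 80° + 97.6×9.8×7.9 cos 80° → N_wall = 179.37 N.
ΣF_x = 0: f_floor = N_wall = 179.37 N.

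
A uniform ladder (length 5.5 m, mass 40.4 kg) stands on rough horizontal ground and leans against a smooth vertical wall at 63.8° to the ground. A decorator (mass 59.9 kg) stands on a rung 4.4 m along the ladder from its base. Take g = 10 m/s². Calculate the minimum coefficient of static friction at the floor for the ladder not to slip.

μ_min ≈ 0.334

ΣF_y = 0: N_floor = 40.4×10 + 59.9×10 = 1003 N.
Torques about the foot: N_wall · 5.5 sin 63.8° = 40.4×10×2.75 cos 63.8° + 59.9×10×4.4 cos 63.8° → N_wall = 335.19 N.
ΣF_x = 0: f_floor = N_wall = 335.19 N.
μ_min = f_floor / N_floor = 335.19 / 1003 = 0.3342.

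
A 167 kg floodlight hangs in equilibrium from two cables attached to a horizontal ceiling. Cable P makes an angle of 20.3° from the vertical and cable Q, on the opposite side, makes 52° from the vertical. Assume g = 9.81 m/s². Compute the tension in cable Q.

Angles from the horizontal: cable P is 90° − 20.3° = 69.7°, cable Q is 90° − 52° = 38°.
Weight W = 167 × 9.81 = 1638 N acts straight down.
Horizontal: T_P cos 69.7° = T_Q cos 38°  →  T_P = 2.271 T_Q.
Vertical: T_P sin 69.7° + T_Q sin 38° = 1638.
Substituting the horizontal relation into the vertical equation gives 2.746 T_Q = 1638, so T_Q = 596.6 N.

T_Q ≈ 597 N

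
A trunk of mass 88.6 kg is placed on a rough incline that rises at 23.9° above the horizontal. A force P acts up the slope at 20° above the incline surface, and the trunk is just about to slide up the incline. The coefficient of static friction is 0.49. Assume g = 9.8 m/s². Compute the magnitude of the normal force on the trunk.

On the verge of sliding up the incline, friction equals μN and acts down the slope.
Perpendicular: N + P sin 20° = W cos 23.9° = 793.8 N.
Along incline: P cos 20° = W sin 23.9° + μN  with W sin 23.9° = 351.8 N.
Solving the pair for P and N: P = 669 N, N = 565 N (and f = μN = 276.9 N).

N ≈ 565 N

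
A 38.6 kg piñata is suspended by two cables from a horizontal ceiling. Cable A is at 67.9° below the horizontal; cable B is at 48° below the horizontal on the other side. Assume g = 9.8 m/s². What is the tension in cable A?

Weight W = 38.6 × 9.8 = 378.3 N acts straight down.
Horizontal: T_A cos 67.9° = T_B cos 48°  →  T_B = 0.5623 T_A.
Vertical: T_A sin 67.9° + T_B sin 48° = 378.3.
Substituting the horizontal relation into the vertical equation gives 1.344 T_A = 378.3, so T_A = 281.4 N.

T_A ≈ 281 N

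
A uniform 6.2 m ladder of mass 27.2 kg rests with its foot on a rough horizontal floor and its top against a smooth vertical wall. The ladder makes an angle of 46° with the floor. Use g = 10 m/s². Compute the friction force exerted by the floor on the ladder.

f ≈ 131 N

Torques about the foot: N_wall · 6.2 sin 46° = 27.2×10×3.1 cos 46° → N_wall = 131.33 N.
ΣF_x = 0: f_floor = N_wall = 131.33 N.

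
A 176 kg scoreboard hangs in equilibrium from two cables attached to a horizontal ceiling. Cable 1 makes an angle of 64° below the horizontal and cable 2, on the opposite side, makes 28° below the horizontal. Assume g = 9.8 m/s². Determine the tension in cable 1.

T_1 ≈ 1520 N

Weight W = 176 × 9.8 = 1725 N acts straight down.
Horizontal: T_1 cos 64° = T_2 cos 28°  →  T_2 = 0.4965 T_1.
Vertical: T_1 sin 64° + T_2 sin 28° = 1725.
Substituting the horizontal relation into the vertical equation gives 1.132 T_1 = 1725, so T_1 = 1524 N.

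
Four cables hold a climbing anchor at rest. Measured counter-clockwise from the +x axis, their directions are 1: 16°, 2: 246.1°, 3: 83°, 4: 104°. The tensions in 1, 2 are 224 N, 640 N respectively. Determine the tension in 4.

Resolve: ΣF_x = 224 cos 16° + 640 cos 246.1° + T_3 cos 83° + T_4 cos 104° = 0.
        ΣF_y = 224 sin 16° + 640 sin 246.1° + T_3 sin 83° + T_4 sin 104° = 0.
The known terms sum to (-43.97, -523.4) N, so 0.1219 T_3 − 0.2419 T_4 = 43.97 and 0.9925 T_3 + 0.9703 T_4 = 523.4.
Solving simultaneously: T_3 = 472.4 N, T_4 = 56.21 N.

T_4 ≈ 56.2 N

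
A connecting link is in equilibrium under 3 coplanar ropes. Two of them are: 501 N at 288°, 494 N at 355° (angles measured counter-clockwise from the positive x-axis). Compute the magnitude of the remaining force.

F ≈ 830 N

Sum the known components: ΣF_x = 646.9 N, ΣF_y = -519.5 N.
For equilibrium the remaining force must supply (−ΣF_x, −ΣF_y) = (-646.9, 519.5) N.
Magnitude = √((-646.9)² + (519.5)²) = 829.7 N; direction = atan2(519.5, -646.9) = 141.2°.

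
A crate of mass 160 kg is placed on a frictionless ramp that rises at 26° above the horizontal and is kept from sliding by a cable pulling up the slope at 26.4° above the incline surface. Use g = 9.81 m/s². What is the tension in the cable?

T ≈ 768 N

Take axes along and perpendicular to the incline. Weight components: W sin 26° = 688.1 N down-slope, W cos 26° = 1411 N into the surface.
Along incline: T cos 26.4° = W sin 26° → T = 768.2 N.
Perpendicular: N = W cos 26° − T sin 26.4° = 1069 N.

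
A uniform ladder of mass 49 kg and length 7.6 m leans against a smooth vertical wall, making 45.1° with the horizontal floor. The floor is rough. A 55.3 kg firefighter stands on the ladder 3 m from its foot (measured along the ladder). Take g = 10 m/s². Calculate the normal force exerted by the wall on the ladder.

N_wall ≈ 462 N

Torques about the foot: N_wall · 7.6 sin 45.1° = 49×10×3.8 cos 45.1° + 55.3×10×3 cos 45.1° → N_wall = 461.68 N.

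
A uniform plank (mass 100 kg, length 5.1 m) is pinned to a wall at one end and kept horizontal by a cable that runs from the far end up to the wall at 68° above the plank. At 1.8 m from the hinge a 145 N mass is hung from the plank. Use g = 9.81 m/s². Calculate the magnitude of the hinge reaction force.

Take torques about the hinge: T sin 68° · 5.1 = 100×9.81×2.55 + 145×1.8 = 2762.5 N·m.
So T = 2762.5 / (0.9272 × 5.1) = 584.22 N.
ΣF_x = 0: H_x = T cos 68° = 218.85 N.
ΣF_y = 0: H_y = (100×9.81 + 145) − T sin 68° = 1126 − 541.68 = 584.32 N.
|H| = √(H_x² + H_y²) = √((218.85)² + (584.32)²) = 623.96 N.

|H| ≈ 624 N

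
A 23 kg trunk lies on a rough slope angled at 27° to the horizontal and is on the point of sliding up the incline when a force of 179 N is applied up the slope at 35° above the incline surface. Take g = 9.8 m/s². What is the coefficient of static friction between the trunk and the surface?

On the verge of sliding up the incline, friction is at its maximum μN and acts down the slope.
Perpendicular to incline: N = W cos 27° − P sin 35° = 200.8 − 102.7 = 98.16 N.
Along incline: P cos 35° − μN = W sin 27° → μ = −(W sin 27° − P cos 35°) / N = 0.4513.

μ ≈ 0.451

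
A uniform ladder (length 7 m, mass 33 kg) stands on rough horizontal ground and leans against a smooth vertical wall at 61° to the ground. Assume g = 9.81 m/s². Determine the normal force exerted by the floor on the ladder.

ΣF_y = 0: N_floor = 33×9.81 = 323.73 N.

N_floor ≈ 324 N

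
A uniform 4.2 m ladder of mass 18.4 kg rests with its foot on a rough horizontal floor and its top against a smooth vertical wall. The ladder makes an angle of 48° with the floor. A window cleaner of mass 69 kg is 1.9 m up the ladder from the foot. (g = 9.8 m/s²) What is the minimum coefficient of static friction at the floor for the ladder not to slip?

ΣF_y = 0: N_floor = 18.4×9.8 + 69×9.8 = 856.52 N.
Torques about the foot: N_wall · 4.2 sin 48° = 18.4×9.8×2.1 cos 48° + 69×9.8×1.9 cos 48° → N_wall = 356.61 N.
ΣF_x = 0: f_floor = N_wall = 356.61 N.
μ_min = f_floor / N_floor = 356.61 / 856.52 = 0.4164.

μ_min ≈ 0.416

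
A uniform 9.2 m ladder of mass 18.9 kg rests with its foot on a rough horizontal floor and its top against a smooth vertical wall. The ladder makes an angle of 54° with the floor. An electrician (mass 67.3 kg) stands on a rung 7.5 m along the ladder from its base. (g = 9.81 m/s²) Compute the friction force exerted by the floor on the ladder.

Torques about the foot: N_wall · 9.2 sin 54° = 18.9×9.81×4.6 cos 54° + 67.3×9.81×7.5 cos 54° → N_wall = 458.39 N.
ΣF_x = 0: f_floor = N_wall = 458.39 N.

f ≈ 458 N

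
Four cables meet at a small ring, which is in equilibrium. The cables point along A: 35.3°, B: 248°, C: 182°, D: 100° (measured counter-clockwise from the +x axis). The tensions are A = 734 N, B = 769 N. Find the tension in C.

T_C ≈ 259 N

Resolve: ΣF_x = 734 cos 35.3° + 769 cos 248° + T_C cos 182° + T_D cos 100° = 0.
        ΣF_y = 734 sin 35.3° + 769 sin 248° + T_C sin 182° + T_D sin 100° = 0.
The known terms sum to (311, -288.9) N, so -0.9994 T_C − 0.1736 T_D = -311 and -0.0349 T_C + 0.9848 T_D = 288.9.
Solving simultaneously: T_C = 258.6 N, T_D = 302.5 N.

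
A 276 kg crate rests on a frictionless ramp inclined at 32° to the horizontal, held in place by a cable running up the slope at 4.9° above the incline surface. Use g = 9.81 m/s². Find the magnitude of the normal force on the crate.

Take axes along and perpendicular to the incline. Weight components: W sin 32° = 1435 N down-slope, W cos 32° = 2296 N into the surface.
Along incline: T cos 4.9° = W sin 32° → T = 1440 N.
Perpendicular: N = W cos 32° − T sin 4.9° = 2173 N.

N ≈ 2170 N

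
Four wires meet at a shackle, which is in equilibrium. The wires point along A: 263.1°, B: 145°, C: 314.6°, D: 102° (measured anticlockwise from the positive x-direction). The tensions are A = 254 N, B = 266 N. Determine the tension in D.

Resolve: ΣF_x = 254 cos 263.1° + 266 cos 145° + T_C cos 314.6° + T_D cos 102° = 0.
        ΣF_y = 254 sin 263.1° + 266 sin 145° + T_C sin 314.6° + T_D sin 102° = 0.
The known terms sum to (-248.4, -99.59) N, so 0.7022 T_C − 0.2079 T_D = 248.4 and -0.7120 T_C + 0.9781 T_D = 99.59.
Solving simultaneously: T_C = 489.4 N, T_D = 458.1 N.

T_D ≈ 458 N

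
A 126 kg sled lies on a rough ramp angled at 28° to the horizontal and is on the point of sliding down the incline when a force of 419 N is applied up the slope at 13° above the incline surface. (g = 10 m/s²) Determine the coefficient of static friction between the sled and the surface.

μ ≈ 0.180

On the verge of sliding down the incline, friction is at its maximum μN and acts up the slope.
Perpendicular to incline: N = W cos 28° − P sin 13° = 1113 − 94.25 = 1018 N.
Along incline: P cos 13° + μN = W sin 28° → μ = (W sin 28° − P cos 13°) / N = 0.18.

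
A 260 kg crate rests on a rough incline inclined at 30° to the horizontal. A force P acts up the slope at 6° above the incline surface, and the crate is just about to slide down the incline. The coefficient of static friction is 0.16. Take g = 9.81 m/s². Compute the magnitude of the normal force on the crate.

N ≈ 2110 N

On the verge of sliding down the incline, friction equals μN and acts up the slope.
Perpendicular: N + P sin 6° = W cos 30° = 2209 N.
Along incline: P cos 6° + μN = W sin 30° with W sin 30° = 1275 N.
Solving the pair for P and N: P = 942.8 N, N = 2110 N (and f = μN = 337.7 N).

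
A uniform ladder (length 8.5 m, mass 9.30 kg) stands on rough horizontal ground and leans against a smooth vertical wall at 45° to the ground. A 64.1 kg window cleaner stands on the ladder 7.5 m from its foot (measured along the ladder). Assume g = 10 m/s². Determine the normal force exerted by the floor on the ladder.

N_floor ≈ 734 N

ΣF_y = 0: N_floor = 9.30×10 + 64.1×10 = 734 N.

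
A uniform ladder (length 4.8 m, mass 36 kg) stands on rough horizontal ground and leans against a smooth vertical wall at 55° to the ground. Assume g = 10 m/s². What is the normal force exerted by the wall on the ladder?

N_wall ≈ 126 N

Torques about the foot: N_wall · 4.8 sin 55° = 36×10×2.4 cos 55° → N_wall = 126.04 N.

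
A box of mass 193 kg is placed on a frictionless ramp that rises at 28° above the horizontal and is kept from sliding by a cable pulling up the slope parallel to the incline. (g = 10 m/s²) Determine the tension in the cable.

Take axes along and perpendicular to the incline. Weight components: W sin 28° = 906.1 N down-slope, W cos 28° = 1704 N into the surface.
Along incline: T cos 0° = W sin 28° → T = 906.1 N.
Perpendicular: N = W cos 28° − T sin 0° = 1704 N.

T ≈ 906 N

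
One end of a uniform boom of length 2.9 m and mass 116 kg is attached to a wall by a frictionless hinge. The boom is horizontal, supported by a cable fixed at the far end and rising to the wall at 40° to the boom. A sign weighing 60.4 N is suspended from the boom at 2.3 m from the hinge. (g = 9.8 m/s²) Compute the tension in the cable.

Take torques about the hinge: T sin 40° · 2.9 = 116×9.8×1.45 + 60.4×2.3 = 1787.3 N·m.
So T = 1787.3 / (0.6428 × 2.9) = 958.8 N.

T ≈ 959 N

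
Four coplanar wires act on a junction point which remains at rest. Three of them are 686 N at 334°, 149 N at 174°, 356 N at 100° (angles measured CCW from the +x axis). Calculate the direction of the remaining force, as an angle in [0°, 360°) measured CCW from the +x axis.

θ ≈ 189°

Sum the known components: ΣF_x = 406.6 N, ΣF_y = 65.44 N.
For equilibrium the remaining force must supply (−ΣF_x, −ΣF_y) = (-406.6, -65.44) N.
Magnitude = √((-406.6)² + (-65.44)²) = 411.8 N; direction = atan2(-65.44, -406.6) = 189.1°.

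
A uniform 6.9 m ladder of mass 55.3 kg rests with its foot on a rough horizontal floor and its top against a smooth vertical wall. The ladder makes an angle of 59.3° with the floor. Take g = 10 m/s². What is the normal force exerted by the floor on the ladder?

N_floor ≈ 553 N

ΣF_y = 0: N_floor = 55.3×10 = 553 N.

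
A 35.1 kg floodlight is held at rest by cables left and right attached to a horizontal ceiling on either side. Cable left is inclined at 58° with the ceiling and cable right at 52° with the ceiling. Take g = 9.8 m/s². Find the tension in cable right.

Weight W = 35.1 × 9.8 = 344 N acts straight down.
Horizontal: T_left cos 58° = T_right cos 52°  →  T_left = 1.162 T_right.
Vertical: T_left sin 58° + T_right sin 52° = 344.
Substituting the horizontal relation into the vertical equation gives 1.773 T_right = 344, so T_right = 194 N.

T_right ≈ 194 N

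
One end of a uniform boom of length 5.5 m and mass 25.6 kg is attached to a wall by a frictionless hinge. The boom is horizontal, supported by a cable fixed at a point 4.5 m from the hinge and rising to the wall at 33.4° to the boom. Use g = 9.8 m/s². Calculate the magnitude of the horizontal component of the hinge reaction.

H_x ≈ 233 N

Take torques about the hinge: T sin 33.4° · 4.5 = 25.6×9.8×2.75 = 689.92 N·m.
So T = 689.92 / (0.5505 × 4.5) = 278.51 N.
ΣF_x = 0: H_x = T cos 33.4° = 232.52 N.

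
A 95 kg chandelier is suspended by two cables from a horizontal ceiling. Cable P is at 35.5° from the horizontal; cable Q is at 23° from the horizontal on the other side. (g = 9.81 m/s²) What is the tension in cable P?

T_P ≈ 1010 N

Weight W = 95 × 9.81 = 932 N acts straight down.
Horizontal: T_P cos 35.5° = T_Q cos 23°  →  T_Q = 0.8844 T_P.
Vertical: T_P sin 35.5° + T_Q sin 23° = 932.
Substituting the horizontal relation into the vertical equation gives 0.9263 T_P = 932, so T_P = 1006 N.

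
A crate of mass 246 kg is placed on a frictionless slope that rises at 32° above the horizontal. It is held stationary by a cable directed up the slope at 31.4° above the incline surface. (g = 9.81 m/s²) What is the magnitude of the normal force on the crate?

N ≈ 1270 N

Take axes along and perpendicular to the incline. Weight components: W sin 32° = 1279 N down-slope, W cos 32° = 2047 N into the surface.
Along incline: T cos 31.4° = W sin 32° → T = 1498 N.
Perpendicular: N = W cos 32° − T sin 31.4° = 1266 N.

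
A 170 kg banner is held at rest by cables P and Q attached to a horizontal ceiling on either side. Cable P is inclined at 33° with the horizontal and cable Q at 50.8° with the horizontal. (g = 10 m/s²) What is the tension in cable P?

Weight W = 170 × 10 = 1700 N acts straight down.
Horizontal: T_P cos 33° = T_Q cos 50.8°  →  T_Q = 1.327 T_P.
Vertical: T_P sin 33° + T_Q sin 50.8° = 1700.
Substituting the horizontal relation into the vertical equation gives 1.573 T_P = 1700, so T_P = 1081 N.

T_P ≈ 1080 N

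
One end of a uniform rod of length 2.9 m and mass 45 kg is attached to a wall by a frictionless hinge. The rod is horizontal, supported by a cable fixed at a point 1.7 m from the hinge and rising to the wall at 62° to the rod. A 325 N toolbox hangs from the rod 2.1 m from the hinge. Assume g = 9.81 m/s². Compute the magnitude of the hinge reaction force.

|H| ≈ 414 N

Take torques about the hinge: T sin 62° · 1.7 = 45×9.81×1.45 + 325×2.1 = 1322.6 N·m.
So T = 1322.6 / (0.8829 × 1.7) = 881.14 N.
ΣF_x = 0: H_x = T cos 62° = 413.67 N.
ΣF_y = 0: H_y = (45×9.81 + 325) − T sin 62° = 766.45 − 778 = -11.551 N.
|H| = √(H_x² + H_y²) = √((413.67)² + (-11.551)²) = 413.83 N.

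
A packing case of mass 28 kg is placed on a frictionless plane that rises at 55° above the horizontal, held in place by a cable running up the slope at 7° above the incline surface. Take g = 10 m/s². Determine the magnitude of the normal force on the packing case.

Take axes along and perpendicular to the incline. Weight components: W sin 55° = 229.4 N down-slope, W cos 55° = 160.6 N into the surface.
Along incline: T cos 7° = W sin 55° → T = 231.1 N.
Perpendicular: N = W cos 55° − T sin 7° = 132.4 N.

N ≈ 132 N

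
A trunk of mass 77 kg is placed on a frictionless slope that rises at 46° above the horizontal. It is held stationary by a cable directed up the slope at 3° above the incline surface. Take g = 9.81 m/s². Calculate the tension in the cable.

Take axes along and perpendicular to the incline. Weight components: W sin 46° = 543.4 N down-slope, W cos 46° = 524.7 N into the surface.
Along incline: T cos 3° = W sin 46° → T = 544.1 N.
Perpendicular: N = W cos 46° − T sin 3° = 496.2 N.

T ≈ 544 N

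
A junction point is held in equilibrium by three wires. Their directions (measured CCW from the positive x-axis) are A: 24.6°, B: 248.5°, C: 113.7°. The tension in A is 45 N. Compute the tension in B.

Resolve: ΣF_x = 45 cos 24.6° + T_B cos 248.5° + T_C cos 113.7° = 0.
        ΣF_y = 45 sin 24.6° + T_B sin 248.5° + T_C sin 113.7° = 0.
The known terms sum to (40.92, 18.73) N, so -0.3665 T_B − 0.4019 T_C = -40.92 and -0.9304 T_B + 0.9157 T_C = -18.73.
Solving simultaneously: T_B = 63.41 N, T_C = 43.97 N.

T_B ≈ 63.4 N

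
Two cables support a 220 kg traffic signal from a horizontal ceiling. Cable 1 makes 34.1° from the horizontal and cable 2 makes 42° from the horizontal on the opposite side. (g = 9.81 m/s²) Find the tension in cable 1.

Weight W = 220 × 9.81 = 2158 N acts straight down.
Horizontal: T_1 cos 34.1° = T_2 cos 42°  →  T_2 = 1.114 T_1.
Vertical: T_1 sin 34.1° + T_2 sin 42° = 2158.
Substituting the horizontal relation into the vertical equation gives 1.306 T_1 = 2158, so T_1 = 1652 N.

T_1 ≈ 1650 N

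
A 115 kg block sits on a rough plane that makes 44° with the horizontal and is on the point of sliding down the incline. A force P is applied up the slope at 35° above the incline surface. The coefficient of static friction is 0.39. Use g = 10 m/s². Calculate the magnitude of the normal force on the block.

N ≈ 369 N

On the verge of sliding down the incline, friction equals μN and acts up the slope.
Perpendicular: N + P sin 35° = W cos 44° = 827.2 N.
Along incline: P cos 35° + μN = W sin 44° with W sin 44° = 798.9 N.
Solving the pair for P and N: P = 799.8 N, N = 368.5 N (and f = μN = 143.7 N).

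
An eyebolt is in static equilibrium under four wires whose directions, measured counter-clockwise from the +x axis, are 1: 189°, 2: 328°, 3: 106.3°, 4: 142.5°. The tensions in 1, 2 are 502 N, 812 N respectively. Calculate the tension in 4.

Resolve: ΣF_x = 502 cos 189° + 812 cos 328° + T_3 cos 106.3° + T_4 cos 142.5° = 0.
        ΣF_y = 502 sin 189° + 812 sin 328° + T_3 sin 106.3° + T_4 sin 142.5° = 0.
The known terms sum to (192.8, -508.8) N, so -0.2807 T_3 − 0.7934 T_4 = -192.8 and 0.9598 T_3 + 0.6088 T_4 = 508.8.
Solving simultaneously: T_3 = 484.8 N, T_4 = 71.51 N.

T_4 ≈ 71.5 N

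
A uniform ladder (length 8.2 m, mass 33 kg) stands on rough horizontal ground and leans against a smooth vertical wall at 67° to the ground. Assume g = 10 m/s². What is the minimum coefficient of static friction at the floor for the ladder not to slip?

μ_min ≈ 0.212

ΣF_y = 0: N_floor = 33×10 = 330 N.
Torques about the foot: N_wall · 8.2 sin 67° = 33×10×4.1 cos 67° → N_wall = 70.038 N.
ΣF_x = 0: f_floor = N_wall = 70.038 N.
μ_min = f_floor / N_floor = 70.038 / 330 = 0.2122.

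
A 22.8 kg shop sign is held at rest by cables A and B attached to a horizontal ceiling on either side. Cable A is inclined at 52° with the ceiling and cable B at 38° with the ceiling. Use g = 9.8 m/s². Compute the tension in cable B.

T_B ≈ 138 N

Weight W = 22.8 × 9.8 = 223.4 N acts straight down.
Horizontal: T_A cos 52° = T_B cos 38°  →  T_A = 1.28 T_B.
Vertical: T_A sin 52° + T_B sin 38° = 223.4.
Substituting the horizontal relation into the vertical equation gives 1.624 T_B = 223.4, so T_B = 137.6 N.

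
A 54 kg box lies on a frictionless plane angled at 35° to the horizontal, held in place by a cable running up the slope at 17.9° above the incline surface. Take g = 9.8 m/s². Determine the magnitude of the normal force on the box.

N ≈ 335 N

Take axes along and perpendicular to the incline. Weight components: W sin 35° = 303.5 N down-slope, W cos 35° = 433.5 N into the surface.
Along incline: T cos 17.9° = W sin 35° → T = 319 N.
Perpendicular: N = W cos 35° − T sin 17.9° = 335.5 N.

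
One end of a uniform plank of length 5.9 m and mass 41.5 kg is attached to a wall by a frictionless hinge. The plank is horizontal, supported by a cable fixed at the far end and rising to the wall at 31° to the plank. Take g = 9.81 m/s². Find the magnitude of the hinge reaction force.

Take torques about the hinge: T sin 31° · 5.9 = 41.5×9.81×2.95 = 1201 N·m.
So T = 1201 / (0.5150 × 5.9) = 395.23 N.
ΣF_x = 0: H_x = T cos 31° = 338.78 N.
ΣF_y = 0: H_y = (41.5×9.81) − T sin 31° = 407.12 − 203.56 = 203.56 N.
|H| = √(H_x² + H_y²) = √((338.78)² + (203.56)²) = 395.23 N.

|H| ≈ 395 N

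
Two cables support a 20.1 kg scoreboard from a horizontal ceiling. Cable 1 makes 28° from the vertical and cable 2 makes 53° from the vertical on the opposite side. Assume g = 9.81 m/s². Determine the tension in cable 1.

T_1 ≈ 159 N

Angles from the horizontal: cable 1 is 90° − 28° = 62°, cable 2 is 90° − 53° = 37°.
Weight W = 20.1 × 9.81 = 197.2 N acts straight down.
Horizontal: T_1 cos 62° = T_2 cos 37°  →  T_2 = 0.5878 T_1.
Vertical: T_1 sin 62° + T_2 sin 37° = 197.2.
Substituting the horizontal relation into the vertical equation gives 1.237 T_1 = 197.2, so T_1 = 159.4 N.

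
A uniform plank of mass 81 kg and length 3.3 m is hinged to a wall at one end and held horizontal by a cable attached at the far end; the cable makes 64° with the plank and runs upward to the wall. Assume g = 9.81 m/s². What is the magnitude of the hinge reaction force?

|H| ≈ 442 N

Take torques about the hinge: T sin 64° · 3.3 = 81×9.81×1.65 = 1311.1 N·m.
So T = 1311.1 / (0.8988 × 3.3) = 442.04 N.
ΣF_x = 0: H_x = T cos 64° = 193.78 N.
ΣF_y = 0: H_y = (81×9.81) − T sin 64° = 794.61 − 397.31 = 397.31 N.
|H| = √(H_x² + H_y²) = √((193.78)² + (397.31)²) = 442.04 N.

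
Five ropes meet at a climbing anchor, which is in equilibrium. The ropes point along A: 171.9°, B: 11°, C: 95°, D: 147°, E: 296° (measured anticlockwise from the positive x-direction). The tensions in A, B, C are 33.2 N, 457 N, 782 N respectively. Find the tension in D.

T_D ≈ 1350 N

Resolve: ΣF_x = 33.2 cos 171.9° + 457 cos 11° + 782 cos 95° + T_D cos 147° + T_E cos 296° = 0.
        ΣF_y = 33.2 sin 171.9° + 457 sin 11° + 782 sin 95° + T_D sin 147° + T_E sin 296° = 0.
The known terms sum to (347.6, 870.9) N, so -0.8387 T_D + 0.4384 T_E = -347.6 and 0.5446 T_D − 0.8988 T_E = -870.9.
Solving simultaneously: T_D = 1348 N, T_E = 1786 N.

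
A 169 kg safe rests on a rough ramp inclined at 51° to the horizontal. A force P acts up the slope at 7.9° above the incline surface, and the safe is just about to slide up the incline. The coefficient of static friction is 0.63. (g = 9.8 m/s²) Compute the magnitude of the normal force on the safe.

On the verge of sliding up the incline, friction equals μN and acts down the slope.
Perpendicular: N + P sin 7.9° = W cos 51° = 1042 N.
Along incline: P cos 7.9° = W sin 51° + μN  with W sin 51° = 1287 N.
Solving the pair for P and N: P = 1805 N, N = 794.2 N (and f = μN = 500.4 N).

N ≈ 794 N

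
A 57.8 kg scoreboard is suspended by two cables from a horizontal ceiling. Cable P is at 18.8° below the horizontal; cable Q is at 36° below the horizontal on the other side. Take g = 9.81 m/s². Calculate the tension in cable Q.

T_Q ≈ 657 N

Weight W = 57.8 × 9.81 = 567 N acts straight down.
Horizontal: T_P cos 18.8° = T_Q cos 36°  →  T_P = 0.8546 T_Q.
Vertical: T_P sin 18.8° + T_Q sin 36° = 567.
Substituting the horizontal relation into the vertical equation gives 0.8632 T_Q = 567, so T_Q = 656.9 N.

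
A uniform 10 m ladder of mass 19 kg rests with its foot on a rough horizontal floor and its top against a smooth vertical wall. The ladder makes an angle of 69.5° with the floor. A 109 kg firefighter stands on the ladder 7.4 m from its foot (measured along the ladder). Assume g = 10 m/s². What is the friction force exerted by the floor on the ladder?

f ≈ 337 N

Torques about the foot: N_wall · 10 sin 69.5° = 19×10×5 cos 69.5° + 109×10×7.4 cos 69.5° → N_wall = 337.09 N.
ΣF_x = 0: f_floor = N_wall = 337.09 N.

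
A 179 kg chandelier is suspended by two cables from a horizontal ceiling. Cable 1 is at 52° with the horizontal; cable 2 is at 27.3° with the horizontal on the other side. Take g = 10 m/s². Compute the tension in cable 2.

T_2 ≈ 1120 N

Weight W = 179 × 10 = 1790 N acts straight down.
Horizontal: T_1 cos 52° = T_2 cos 27.3°  →  T_1 = 1.443 T_2.
Vertical: T_1 sin 52° + T_2 sin 27.3° = 1790.
Substituting the horizontal relation into the vertical equation gives 1.596 T_2 = 1790, so T_2 = 1122 N.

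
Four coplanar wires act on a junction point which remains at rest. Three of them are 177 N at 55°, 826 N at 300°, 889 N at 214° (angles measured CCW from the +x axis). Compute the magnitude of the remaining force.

Sum the known components: ΣF_x = -222.5 N, ΣF_y = -1067 N.
For equilibrium the remaining force must supply (−ΣF_x, −ΣF_y) = (222.5, 1067) N.
Magnitude = √((222.5)² + (1067)²) = 1090 N; direction = atan2(1067, 222.5) = 78.2°.

F ≈ 1090 N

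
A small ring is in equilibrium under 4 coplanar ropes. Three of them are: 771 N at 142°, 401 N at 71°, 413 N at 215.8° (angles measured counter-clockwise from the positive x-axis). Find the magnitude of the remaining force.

Sum the known components: ΣF_x = -812 N, ΣF_y = 612.2 N.
For equilibrium the remaining force must supply (−ΣF_x, −ΣF_y) = (812, -612.2) N.
Magnitude = √((812)² + (-612.2)²) = 1017 N; direction = atan2(-612.2, 812) = 323.0°.

F ≈ 1020 N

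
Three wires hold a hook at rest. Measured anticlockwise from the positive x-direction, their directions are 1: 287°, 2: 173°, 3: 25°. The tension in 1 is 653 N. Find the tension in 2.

Resolve: ΣF_x = 653 cos 287° + T_2 cos 173° + T_3 cos 25° = 0.
        ΣF_y = 653 sin 287° + T_2 sin 173° + T_3 sin 25° = 0.
The known terms sum to (190.9, -624.5) N, so -0.9925 T_2 + 0.9063 T_3 = -190.9 and 0.1219 T_2 + 0.4226 T_3 = 624.5.
Solving simultaneously: T_2 = 1220 N, T_3 = 1126 N.

T_2 ≈ 1220 N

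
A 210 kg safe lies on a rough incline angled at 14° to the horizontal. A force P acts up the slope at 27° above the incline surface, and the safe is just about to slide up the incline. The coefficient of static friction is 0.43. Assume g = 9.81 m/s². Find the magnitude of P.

On the verge of sliding up the incline, friction equals μN and acts down the slope.
Perpendicular: N + P sin 27° = W cos 14° = 1999 N.
Along incline: P cos 27° = W sin 14° + μN  with W sin 14° = 498.4 N.
Solving the pair for P and N: P = 1250 N, N = 1431 N (and f = μN = 615.5 N).

P ≈ 1250 N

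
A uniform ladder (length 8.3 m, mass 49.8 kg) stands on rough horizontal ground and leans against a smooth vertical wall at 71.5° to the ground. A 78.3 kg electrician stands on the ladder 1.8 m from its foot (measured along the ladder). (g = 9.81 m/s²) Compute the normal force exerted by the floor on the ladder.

ΣF_y = 0: N_floor = 49.8×9.81 + 78.3×9.81 = 1256.7 N.

N_floor ≈ 1260 N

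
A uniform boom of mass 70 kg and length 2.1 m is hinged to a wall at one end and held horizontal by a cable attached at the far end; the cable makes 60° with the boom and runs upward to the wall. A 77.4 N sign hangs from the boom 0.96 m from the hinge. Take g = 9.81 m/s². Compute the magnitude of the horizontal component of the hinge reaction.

H_x ≈ 219 N

Take torques about the hinge: T sin 60° · 2.1 = 70×9.81×1.05 + 77.4×0.96 = 795.34 N·m.
So T = 795.34 / (0.8660 × 2.1) = 437.32 N.
ΣF_x = 0: H_x = T cos 60° = 218.66 N.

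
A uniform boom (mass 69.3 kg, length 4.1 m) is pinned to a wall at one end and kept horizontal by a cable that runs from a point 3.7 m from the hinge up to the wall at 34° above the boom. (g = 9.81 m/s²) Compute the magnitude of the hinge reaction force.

Take torques about the hinge: T sin 34° · 3.7 = 69.3×9.81×2.05 = 1393.7 N·m.
So T = 1393.7 / (0.5592 × 3.7) = 673.59 N.
ΣF_x = 0: H_x = T cos 34° = 558.43 N.
ΣF_y = 0: H_y = (69.3×9.81) − T sin 34° = 679.83 − 376.66 = 303.17 N.
|H| = √(H_x² + H_y²) = √((558.43)² + (303.17)²) = 635.42 N.

|H| ≈ 635 N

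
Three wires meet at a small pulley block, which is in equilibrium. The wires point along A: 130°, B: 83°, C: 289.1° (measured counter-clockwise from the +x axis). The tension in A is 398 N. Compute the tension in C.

Resolve: ΣF_x = 398 cos 130° + T_B cos 83° + T_C cos 289.1° = 0.
        ΣF_y = 398 sin 130° + T_B sin 83° + T_C sin 289.1° = 0.
The known terms sum to (-255.8, 304.9) N, so 0.1219 T_B + 0.3272 T_C = 255.8 and 0.9925 T_B − 0.9449 T_C = -304.9.
Solving simultaneously: T_B = 322.7 N, T_C = 661.6 N.

T_C ≈ 662 N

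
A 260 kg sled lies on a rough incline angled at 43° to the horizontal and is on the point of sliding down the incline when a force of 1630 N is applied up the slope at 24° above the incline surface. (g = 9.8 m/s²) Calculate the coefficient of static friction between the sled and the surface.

μ ≈ 0.207

On the verge of sliding down the incline, friction is at its maximum μN and acts up the slope.
Perpendicular to incline: N = W cos 43° − P sin 24° = 1863 − 663 = 1201 N.
Along incline: P cos 24° + μN = W sin 43° → μ = (W sin 43° − P cos 24°) / N = 0.2071.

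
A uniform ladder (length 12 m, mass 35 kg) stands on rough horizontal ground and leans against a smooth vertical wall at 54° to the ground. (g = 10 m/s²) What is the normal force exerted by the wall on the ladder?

Torques about the foot: N_wall · 12 sin 54° = 35×10×6 cos 54° → N_wall = 127.14 N.

N_wall ≈ 127 N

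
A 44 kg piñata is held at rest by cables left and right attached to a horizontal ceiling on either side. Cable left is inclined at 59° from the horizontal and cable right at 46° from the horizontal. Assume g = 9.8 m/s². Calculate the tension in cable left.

T_left ≈ 310 N

Weight W = 44 × 9.8 = 431.2 N acts straight down.
Horizontal: T_left cos 59° = T_right cos 46°  →  T_right = 0.7414 T_left.
Vertical: T_left sin 59° + T_right sin 46° = 431.2.
Substituting the horizontal relation into the vertical equation gives 1.391 T_left = 431.2, so T_left = 310.1 N.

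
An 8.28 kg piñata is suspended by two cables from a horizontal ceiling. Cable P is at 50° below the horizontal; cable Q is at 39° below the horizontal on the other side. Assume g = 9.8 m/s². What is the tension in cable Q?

Weight W = 8.28 × 9.8 = 81.14 N acts straight down.
Horizontal: T_P cos 50° = T_Q cos 39°  →  T_P = 1.209 T_Q.
Vertical: T_P sin 50° + T_Q sin 39° = 81.14.
Substituting the horizontal relation into the vertical equation gives 1.555 T_Q = 81.14, so T_Q = 52.17 N.

T_Q ≈ 52.2 N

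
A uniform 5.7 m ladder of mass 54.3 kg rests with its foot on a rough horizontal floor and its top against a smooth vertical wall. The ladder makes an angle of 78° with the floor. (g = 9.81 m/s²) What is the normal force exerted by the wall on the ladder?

Torques about the foot: N_wall · 5.7 sin 78° = 54.3×9.81×2.85 cos 78° → N_wall = 56.613 N.

N_wall ≈ 56.6 N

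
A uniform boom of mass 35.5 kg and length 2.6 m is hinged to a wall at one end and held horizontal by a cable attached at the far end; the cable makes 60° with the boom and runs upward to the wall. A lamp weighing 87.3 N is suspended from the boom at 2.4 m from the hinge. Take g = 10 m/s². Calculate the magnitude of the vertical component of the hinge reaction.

|H_y| ≈ 184 N

Take torques about the hinge: T sin 60° · 2.6 = 35.5×10×1.3 + 87.3×2.4 = 671.02 N·m.
So T = 671.02 / (0.8660 × 2.6) = 298.01 N.
ΣF_y = 0: H_y = (35.5×10 + 87.3) − T sin 60° = 442.3 − 258.08 = 184.22 N.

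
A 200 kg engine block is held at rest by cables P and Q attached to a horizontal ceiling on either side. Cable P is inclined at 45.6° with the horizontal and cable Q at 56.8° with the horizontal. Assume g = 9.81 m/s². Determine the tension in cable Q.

T_Q ≈ 1410 N

Weight W = 200 × 9.81 = 1962 N acts straight down.
Horizontal: T_P cos 45.6° = T_Q cos 56.8°  →  T_P = 0.7826 T_Q.
Vertical: T_P sin 45.6° + T_Q sin 56.8° = 1962.
Substituting the horizontal relation into the vertical equation gives 1.396 T_Q = 1962, so T_Q = 1406 N.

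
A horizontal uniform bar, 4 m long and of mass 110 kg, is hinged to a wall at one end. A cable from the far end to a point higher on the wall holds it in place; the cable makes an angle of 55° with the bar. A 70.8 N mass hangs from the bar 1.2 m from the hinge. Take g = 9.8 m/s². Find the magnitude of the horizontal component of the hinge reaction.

H_x ≈ 392 N

Take torques about the hinge: T sin 55° · 4 = 110×9.8×2 + 70.8×1.2 = 2241 N·m.
So T = 2241 / (0.8192 × 4) = 683.93 N.
ΣF_x = 0: H_x = T cos 55° = 392.28 N.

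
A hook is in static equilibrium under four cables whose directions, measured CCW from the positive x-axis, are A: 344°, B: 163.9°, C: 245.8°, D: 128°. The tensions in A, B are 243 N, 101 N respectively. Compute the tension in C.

T_C ≈ 94.5 N

Resolve: ΣF_x = 243 cos 344° + 101 cos 163.9° + T_C cos 245.8° + T_D cos 128° = 0.
        ΣF_y = 243 sin 344° + 101 sin 163.9° + T_C sin 245.8° + T_D sin 128° = 0.
The known terms sum to (136.5, -38.97) N, so -0.4099 T_C − 0.6157 T_D = -136.5 and -0.9121 T_C + 0.7880 T_D = 38.97.
Solving simultaneously: T_C = 94.52 N, T_D = 158.9 N.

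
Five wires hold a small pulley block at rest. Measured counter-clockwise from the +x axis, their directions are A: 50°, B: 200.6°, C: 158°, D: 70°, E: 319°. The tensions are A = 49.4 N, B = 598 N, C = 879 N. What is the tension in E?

T_E ≈ 1410 N

Resolve: ΣF_x = 49.4 cos 50° + 598 cos 200.6° + 879 cos 158° + T_D cos 70° + T_E cos 319° = 0.
        ΣF_y = 49.4 sin 50° + 598 sin 200.6° + 879 sin 158° + T_D sin 70° + T_E sin 319° = 0.
The known terms sum to (-1343, 156.7) N, so 0.3420 T_D + 0.7547 T_E = 1343 and 0.9397 T_D − 0.6561 T_E = -156.7.
Solving simultaneously: T_D = 817.1 N, T_E = 1409 N.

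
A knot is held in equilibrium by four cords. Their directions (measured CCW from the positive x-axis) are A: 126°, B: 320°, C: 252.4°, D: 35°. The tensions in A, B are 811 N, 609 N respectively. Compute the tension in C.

Resolve: ΣF_x = 811 cos 126° + 609 cos 320° + T_C cos 252.4° + T_D cos 35° = 0.
        ΣF_y = 811 sin 126° + 609 sin 320° + T_C sin 252.4° + T_D sin 35° = 0.
The known terms sum to (-10.17, 264.7) N, so -0.3024 T_C + 0.8192 T_D = 10.17 and -0.9532 T_C + 0.5736 T_D = -264.7.
Solving simultaneously: T_C = 366.5 N, T_D = 147.7 N.

T_C ≈ 367 N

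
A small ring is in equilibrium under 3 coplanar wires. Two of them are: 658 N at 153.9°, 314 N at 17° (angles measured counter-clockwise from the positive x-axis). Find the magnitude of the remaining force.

Sum the known components: ΣF_x = -290.6 N, ΣF_y = 381.3 N.
For equilibrium the remaining force must supply (−ΣF_x, −ΣF_y) = (290.6, -381.3) N.
Magnitude = √((290.6)² + (-381.3)²) = 479.4 N; direction = atan2(-381.3, 290.6) = 307.3°.

F ≈ 479 N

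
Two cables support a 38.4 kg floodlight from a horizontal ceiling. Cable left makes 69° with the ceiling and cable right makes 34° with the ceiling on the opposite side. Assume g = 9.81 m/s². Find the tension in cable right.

Weight W = 38.4 × 9.81 = 376.7 N acts straight down.
Horizontal: T_left cos 69° = T_right cos 34°  →  T_left = 2.313 T_right.
Vertical: T_left sin 69° + T_right sin 34° = 376.7.
Substituting the horizontal relation into the vertical equation gives 2.719 T_right = 376.7, so T_right = 138.5 N.

T_right ≈ 139 N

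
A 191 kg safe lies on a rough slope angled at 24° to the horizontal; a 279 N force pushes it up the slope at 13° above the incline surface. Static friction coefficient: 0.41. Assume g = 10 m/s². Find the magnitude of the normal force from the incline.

N ≈ 1680 N

Axes along / perpendicular to the incline. W sin 24° = 776.9 N down-slope; W cos 24° = 1745 N into the surface.
Perpendicular: N = W cos 24° − P sin 13° = 1745 − 62.76 = 1682 N.
Along incline: P cos 13° + f = W sin 24° (friction acts up-slope) → f = 776.9 − 271.8 = 505 N.
|f| = 505 N ≤ μN = 689.7 N, so the safe is indeed static.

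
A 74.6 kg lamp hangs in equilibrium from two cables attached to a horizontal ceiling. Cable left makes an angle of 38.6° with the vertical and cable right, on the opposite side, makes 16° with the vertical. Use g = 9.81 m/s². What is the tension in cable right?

Angles from the horizontal: cable left is 90° − 38.6° = 51.4°, cable right is 90° − 16° = 74°.
Weight W = 74.6 × 9.81 = 731.8 N acts straight down.
Horizontal: T_left cos 51.4° = T_right cos 74°  →  T_left = 0.4418 T_right.
Vertical: T_left sin 51.4° + T_right sin 74° = 731.8.
Substituting the horizontal relation into the vertical equation gives 1.307 T_right = 731.8, so T_right = 560.1 N.

T_right ≈ 560 N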